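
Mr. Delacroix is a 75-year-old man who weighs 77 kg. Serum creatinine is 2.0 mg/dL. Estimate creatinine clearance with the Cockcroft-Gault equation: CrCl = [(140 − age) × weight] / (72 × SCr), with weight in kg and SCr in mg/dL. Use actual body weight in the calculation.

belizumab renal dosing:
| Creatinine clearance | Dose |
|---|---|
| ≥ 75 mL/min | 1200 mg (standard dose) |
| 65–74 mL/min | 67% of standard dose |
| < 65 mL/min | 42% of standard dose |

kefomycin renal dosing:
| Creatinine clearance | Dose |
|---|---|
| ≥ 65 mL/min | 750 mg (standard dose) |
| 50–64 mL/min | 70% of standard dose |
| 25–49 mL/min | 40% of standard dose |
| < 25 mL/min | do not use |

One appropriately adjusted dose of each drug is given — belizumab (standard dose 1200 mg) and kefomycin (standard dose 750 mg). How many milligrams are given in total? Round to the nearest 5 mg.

805 mg

CrCl = (140 − 75) × 77 / (72 × 2) = 5005.0 / 144.00 ≈ 34.8 mL/min
CrCl ≈ 35 mL/min.
belizumab: < 65 mL/min → 42% of 1200 mg = 504 mg.
kefomycin: 25–49 mL/min → 40% of 750 mg = 300 mg.
Total = 504 + 300 = 804 mg.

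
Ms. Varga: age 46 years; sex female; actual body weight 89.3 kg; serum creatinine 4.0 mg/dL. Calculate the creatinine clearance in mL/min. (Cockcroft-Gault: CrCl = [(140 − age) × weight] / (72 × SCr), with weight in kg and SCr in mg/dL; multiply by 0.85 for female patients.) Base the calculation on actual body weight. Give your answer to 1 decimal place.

24.8 mL/min

CrCl = (140 − 46) × 89.3 / (72 × 4) × 0.85 = 8394.2 / 288.00 × 0.85 ≈ 24.8 mL/min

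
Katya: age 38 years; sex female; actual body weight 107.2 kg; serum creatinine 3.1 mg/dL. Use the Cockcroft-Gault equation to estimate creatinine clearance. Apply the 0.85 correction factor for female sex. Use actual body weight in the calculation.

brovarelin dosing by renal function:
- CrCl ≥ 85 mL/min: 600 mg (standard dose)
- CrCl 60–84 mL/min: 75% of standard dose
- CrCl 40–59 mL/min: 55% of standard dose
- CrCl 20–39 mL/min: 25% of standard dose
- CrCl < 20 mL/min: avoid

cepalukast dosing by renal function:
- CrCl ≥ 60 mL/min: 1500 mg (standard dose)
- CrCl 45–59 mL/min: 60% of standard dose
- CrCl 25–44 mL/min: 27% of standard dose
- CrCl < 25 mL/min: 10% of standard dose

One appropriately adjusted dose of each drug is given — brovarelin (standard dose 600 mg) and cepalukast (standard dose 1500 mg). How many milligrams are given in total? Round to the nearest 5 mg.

CrCl = (140 − 38) × 107.2 / (72 × 3.1) × 0.85 = 10934.4 / 223.20 × 0.85 ≈ 41.6 mL/min
CrCl ≈ 42 mL/min.
brovarelin: 40–59 mL/min → 55% of 600 mg = 330 mg.
cepalukast: 25–44 mL/min → 27% of 1500 mg = 405 mg.
Total = 330 + 405 = 735 mg.

735 mg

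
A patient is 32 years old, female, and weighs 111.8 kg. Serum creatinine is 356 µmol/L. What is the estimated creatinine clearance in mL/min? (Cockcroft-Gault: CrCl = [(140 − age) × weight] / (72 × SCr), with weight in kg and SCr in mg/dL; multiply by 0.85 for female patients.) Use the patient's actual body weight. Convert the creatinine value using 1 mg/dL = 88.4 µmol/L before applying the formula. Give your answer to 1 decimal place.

SCr = 356 / 88.4 = 4.027 mg/dL
CrCl = (140 − 32) × 111.8 / (72 × 4.027) × 0.85 = 12074.4 / 289.94 × 0.85 ≈ 35.4 mL/min

35.4 mL/min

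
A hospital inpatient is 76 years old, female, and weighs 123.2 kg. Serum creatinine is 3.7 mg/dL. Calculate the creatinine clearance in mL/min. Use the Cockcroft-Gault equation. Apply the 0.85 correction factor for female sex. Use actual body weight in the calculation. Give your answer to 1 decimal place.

CrCl = (140 − 76) × 123.2 / (72 × 3.7) × 0.85 = 7884.8 / 266.40 × 0.85 ≈ 25.2 mL/min

25.2 mL/min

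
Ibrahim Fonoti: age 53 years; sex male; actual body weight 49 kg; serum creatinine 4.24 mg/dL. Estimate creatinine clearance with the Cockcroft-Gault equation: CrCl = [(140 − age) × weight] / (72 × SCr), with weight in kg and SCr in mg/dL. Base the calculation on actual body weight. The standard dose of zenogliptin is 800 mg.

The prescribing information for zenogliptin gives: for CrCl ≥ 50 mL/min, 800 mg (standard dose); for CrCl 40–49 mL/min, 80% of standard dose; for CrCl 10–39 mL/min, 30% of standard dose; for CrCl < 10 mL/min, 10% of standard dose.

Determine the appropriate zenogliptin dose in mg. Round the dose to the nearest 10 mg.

CrCl = (140 − 53) × 49 / (72 × 4.24) = 4263.0 / 305.28 ≈ 14.0 mL/min
CrCl ≈ 14 mL/min → bracket 10–39 mL/min.
30% of 800 mg = 240 mg

240 mg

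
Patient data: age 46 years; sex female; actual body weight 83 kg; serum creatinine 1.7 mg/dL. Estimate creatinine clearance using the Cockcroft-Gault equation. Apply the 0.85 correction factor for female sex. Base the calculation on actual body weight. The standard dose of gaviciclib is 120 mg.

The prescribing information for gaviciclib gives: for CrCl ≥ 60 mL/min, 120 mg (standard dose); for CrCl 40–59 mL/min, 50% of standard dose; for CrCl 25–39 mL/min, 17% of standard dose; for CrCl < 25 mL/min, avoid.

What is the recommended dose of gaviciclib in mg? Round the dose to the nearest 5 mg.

CrCl = (140 − 46) × 83 / (72 × 1.7) × 0.85 = 7802.0 / 122.40 × 0.85 ≈ 54.2 mL/min
CrCl ≈ 54 mL/min → bracket 40–59 mL/min.
50% of 120 mg = 60 mg

60 mg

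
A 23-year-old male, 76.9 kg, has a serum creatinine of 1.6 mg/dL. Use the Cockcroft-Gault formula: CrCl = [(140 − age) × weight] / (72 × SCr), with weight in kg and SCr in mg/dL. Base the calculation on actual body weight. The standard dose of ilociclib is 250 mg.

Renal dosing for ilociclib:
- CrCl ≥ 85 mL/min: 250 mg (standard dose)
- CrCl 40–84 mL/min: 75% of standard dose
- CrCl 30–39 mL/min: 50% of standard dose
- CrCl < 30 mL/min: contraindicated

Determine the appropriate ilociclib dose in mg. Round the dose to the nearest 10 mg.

190 mg

CrCl = (140 − 23) × 76.9 / (72 × 1.6) = 8997.3 / 115.20 ≈ 78.1 mL/min
CrCl ≈ 78 mL/min → bracket 40–84 mL/min.
75% of 250 mg = 187.5 mg → 190 mg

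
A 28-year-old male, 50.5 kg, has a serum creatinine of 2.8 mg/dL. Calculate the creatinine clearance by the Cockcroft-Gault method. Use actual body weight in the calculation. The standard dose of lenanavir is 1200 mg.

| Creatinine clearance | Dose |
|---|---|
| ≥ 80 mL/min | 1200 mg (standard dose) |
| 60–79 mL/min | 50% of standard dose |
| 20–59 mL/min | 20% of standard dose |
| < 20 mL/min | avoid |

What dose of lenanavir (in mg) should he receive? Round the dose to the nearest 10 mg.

CrCl = (140 − 28) × 50.5 / (72 × 2.8) = 5656.0 / 201.60 ≈ 28.1 mL/min
CrCl ≈ 28 mL/min → bracket 20–59 mL/min.
20% of 1200 mg = 240 mg

240 mg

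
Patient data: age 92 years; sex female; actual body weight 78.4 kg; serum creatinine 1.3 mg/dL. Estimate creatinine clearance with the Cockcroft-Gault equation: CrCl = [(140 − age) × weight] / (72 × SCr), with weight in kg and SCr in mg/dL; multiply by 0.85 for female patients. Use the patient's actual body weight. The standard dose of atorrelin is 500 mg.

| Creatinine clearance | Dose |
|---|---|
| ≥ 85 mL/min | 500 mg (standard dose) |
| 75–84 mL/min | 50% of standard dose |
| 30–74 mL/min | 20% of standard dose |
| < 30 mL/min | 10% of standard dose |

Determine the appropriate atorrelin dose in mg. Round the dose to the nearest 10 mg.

CrCl = (140 − 92) × 78.4 / (72 × 1.3) × 0.85 = 3763.2 / 93.60 × 0.85 ≈ 34.2 mL/min
CrCl ≈ 34 mL/min → bracket 30–74 mL/min.
20% of 500 mg = 100 mg

100 mg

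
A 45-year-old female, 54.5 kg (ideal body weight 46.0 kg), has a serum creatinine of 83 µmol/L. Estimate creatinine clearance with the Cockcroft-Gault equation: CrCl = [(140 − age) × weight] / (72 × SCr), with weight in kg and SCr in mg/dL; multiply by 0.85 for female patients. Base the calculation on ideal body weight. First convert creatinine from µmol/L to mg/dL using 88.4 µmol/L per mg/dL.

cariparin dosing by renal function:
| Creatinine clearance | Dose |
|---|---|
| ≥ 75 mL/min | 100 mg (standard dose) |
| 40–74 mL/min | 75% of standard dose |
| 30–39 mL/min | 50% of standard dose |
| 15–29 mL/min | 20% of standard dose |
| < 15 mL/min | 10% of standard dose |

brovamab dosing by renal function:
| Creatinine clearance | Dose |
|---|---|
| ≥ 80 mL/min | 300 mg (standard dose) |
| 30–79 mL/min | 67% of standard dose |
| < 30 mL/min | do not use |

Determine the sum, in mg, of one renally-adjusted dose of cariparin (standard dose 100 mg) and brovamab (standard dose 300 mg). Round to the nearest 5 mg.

275 mg

SCr = 83 / 88.4 = 0.939 mg/dL
CrCl = (140 − 45) × 46 / (72 × 0.939) × 0.85 = 4370.0 / 67.61 × 0.85 ≈ 54.9 mL/min
CrCl ≈ 55 mL/min.
cariparin: 40–74 mL/min → 75% of 100 mg = 75 mg.
brovamab: 30–79 mL/min → 67% of 300 mg = 201 mg.
Total = 75 + 201 = 276 mg.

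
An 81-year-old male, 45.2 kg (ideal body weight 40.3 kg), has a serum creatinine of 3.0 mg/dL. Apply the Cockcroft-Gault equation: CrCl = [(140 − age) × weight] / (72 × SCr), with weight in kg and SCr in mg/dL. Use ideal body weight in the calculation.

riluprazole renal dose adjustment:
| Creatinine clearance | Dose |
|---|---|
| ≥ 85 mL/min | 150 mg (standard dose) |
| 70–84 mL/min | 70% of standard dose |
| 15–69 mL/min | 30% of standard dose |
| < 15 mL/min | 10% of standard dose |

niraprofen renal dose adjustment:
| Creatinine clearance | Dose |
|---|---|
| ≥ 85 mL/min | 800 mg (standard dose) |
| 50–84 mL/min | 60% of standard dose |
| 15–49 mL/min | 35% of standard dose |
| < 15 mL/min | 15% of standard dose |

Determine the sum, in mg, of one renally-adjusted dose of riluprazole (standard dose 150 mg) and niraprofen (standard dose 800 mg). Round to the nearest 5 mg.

135 mg

CrCl = (140 − 81) × 40.3 / (72 × 3) = 2377.7 / 216.00 ≈ 11.0 mL/min
CrCl ≈ 11 mL/min.
riluprazole: < 15 mL/min → 10% of 150 mg = 15 mg.
niraprofen: < 15 mL/min → 15% of 800 mg = 120 mg.
Total = 15 + 120 = 135 mg.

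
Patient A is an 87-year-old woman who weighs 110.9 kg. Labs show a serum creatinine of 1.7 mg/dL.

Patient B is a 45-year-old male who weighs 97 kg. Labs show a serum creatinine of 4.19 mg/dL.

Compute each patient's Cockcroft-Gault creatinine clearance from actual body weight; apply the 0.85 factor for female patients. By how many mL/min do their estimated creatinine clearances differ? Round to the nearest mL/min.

Patient A: CrCl = (140 − 87) × 110.9 / (72 × 1.7) × 0.85 = 5877.7 / 122.40 × 0.85 ≈ 40.8 mL/min
Patient B: CrCl = (140 − 45) × 97 / (72 × 4.19) = 9215.0 / 301.68 ≈ 30.5 mL/min
|40.8 − 30.5| = 10.3 mL/min

10 mL/min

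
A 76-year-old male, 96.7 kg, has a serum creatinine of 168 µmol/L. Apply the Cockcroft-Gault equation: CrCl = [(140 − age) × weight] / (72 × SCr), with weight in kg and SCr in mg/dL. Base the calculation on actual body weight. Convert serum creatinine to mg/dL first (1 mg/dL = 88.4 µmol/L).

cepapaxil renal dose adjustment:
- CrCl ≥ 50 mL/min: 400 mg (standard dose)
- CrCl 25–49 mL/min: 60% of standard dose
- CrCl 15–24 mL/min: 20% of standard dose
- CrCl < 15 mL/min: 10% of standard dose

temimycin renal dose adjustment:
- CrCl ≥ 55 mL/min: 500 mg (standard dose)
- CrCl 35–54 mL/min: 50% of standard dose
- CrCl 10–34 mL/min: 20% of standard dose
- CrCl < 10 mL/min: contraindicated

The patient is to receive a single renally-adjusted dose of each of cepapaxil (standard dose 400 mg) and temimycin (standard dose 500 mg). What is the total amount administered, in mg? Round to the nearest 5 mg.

490 mg

SCr = 168 / 88.4 = 1.9 mg/dL
CrCl = (140 − 76) × 96.7 / (72 × 1.9) = 6188.8 / 136.80 ≈ 45.2 mL/min
CrCl ≈ 45 mL/min.
cepapaxil: 25–49 mL/min → 60% of 400 mg = 240 mg.
temimycin: 35–54 mL/min → 50% of 500 mg = 250 mg.
Total = 240 + 250 = 490 mg.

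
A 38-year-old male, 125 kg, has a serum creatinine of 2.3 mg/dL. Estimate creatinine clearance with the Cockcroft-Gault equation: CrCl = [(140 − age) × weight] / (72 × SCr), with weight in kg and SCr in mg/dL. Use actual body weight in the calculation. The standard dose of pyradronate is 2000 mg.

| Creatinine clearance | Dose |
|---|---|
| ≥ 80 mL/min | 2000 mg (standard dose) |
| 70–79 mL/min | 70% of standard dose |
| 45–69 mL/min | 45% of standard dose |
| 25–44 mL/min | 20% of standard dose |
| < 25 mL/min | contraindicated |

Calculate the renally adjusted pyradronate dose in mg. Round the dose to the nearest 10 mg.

CrCl = (140 − 38) × 125 / (72 × 2.3) = 12750.0 / 165.60 ≈ 77.0 mL/min
CrCl ≈ 77 mL/min → bracket 70–79 mL/min.
70% of 2000 mg = 1400 mg

1400 mg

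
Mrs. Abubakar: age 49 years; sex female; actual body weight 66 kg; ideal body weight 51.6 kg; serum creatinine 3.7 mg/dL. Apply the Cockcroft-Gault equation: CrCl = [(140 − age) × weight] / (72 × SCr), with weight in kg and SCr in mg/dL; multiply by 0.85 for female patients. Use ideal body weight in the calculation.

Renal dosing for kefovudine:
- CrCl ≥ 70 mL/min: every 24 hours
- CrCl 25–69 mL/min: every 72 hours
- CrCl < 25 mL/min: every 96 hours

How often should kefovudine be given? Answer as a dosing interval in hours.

every 96 hours

CrCl = (140 − 49) × 51.6 / (72 × 3.7) × 0.85 = 4695.6 / 266.40 × 0.85 ≈ 15.0 mL/min
CrCl ≈ 15 mL/min → bracket < 25 mL/min → every 96 hours.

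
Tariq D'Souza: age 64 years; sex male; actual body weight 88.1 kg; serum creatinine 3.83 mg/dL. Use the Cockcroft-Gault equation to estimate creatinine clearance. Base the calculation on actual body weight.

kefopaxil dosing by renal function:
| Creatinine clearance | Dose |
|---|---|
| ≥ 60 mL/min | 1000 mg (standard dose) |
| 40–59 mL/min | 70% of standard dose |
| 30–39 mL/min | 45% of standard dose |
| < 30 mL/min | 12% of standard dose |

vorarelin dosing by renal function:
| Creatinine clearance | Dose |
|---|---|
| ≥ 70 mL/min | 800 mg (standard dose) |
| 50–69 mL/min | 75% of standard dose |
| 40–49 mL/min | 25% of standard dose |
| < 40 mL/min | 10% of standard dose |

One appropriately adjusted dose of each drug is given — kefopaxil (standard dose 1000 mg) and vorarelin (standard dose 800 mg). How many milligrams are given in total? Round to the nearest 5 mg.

CrCl = (140 − 64) × 88.1 / (72 × 3.83) = 6695.6 / 275.76 ≈ 24.3 mL/min
CrCl ≈ 24 mL/min.
kefopaxil: < 30 mL/min → 12% of 1000 mg = 120 mg.
vorarelin: < 40 mL/min → 10% of 800 mg = 80 mg.
Total = 120 + 80 = 200 mg.

200 mg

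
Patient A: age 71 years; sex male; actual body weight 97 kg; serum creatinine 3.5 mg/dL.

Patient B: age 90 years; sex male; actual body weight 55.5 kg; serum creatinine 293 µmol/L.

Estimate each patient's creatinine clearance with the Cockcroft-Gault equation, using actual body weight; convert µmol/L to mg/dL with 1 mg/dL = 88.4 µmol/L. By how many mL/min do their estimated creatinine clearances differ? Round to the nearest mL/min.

15 mL/min

Patient A: CrCl = (140 − 71) × 97 / (72 × 3.5) = 6693.0 / 252.00 ≈ 26.6 mL/min
Patient B: SCr = 293 / 88.4 = 3.314 mg/dL
Patient B: CrCl = (140 − 90) × 55.5 / (72 × 3.314) = 2775.0 / 238.61 ≈ 11.6 mL/min
|26.6 − 11.6| = 15.0 mL/min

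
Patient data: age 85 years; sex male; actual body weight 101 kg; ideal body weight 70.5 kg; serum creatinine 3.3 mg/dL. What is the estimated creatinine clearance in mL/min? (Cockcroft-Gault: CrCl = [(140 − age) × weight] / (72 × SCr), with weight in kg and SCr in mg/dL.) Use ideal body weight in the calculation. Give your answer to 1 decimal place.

CrCl = (140 − 85) × 70.5 / (72 × 3.3) = 3877.5 / 237.60 ≈ 16.3 mL/min

16.3 mL/min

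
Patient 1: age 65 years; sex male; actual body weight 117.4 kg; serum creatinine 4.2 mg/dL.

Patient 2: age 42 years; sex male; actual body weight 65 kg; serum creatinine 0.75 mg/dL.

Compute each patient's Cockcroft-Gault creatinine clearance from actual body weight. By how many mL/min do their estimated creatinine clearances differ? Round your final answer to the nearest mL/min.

89 mL/min

Patient 1: CrCl = (140 − 65) × 117.4 / (72 × 4.2) = 8805.0 / 302.40 ≈ 29.1 mL/min
Patient 2: CrCl = (140 − 42) × 65 / (72 × 0.75) = 6370.0 / 54.00 ≈ 118.0 mL/min
|29.1 − 118.0| = 88.9 mL/min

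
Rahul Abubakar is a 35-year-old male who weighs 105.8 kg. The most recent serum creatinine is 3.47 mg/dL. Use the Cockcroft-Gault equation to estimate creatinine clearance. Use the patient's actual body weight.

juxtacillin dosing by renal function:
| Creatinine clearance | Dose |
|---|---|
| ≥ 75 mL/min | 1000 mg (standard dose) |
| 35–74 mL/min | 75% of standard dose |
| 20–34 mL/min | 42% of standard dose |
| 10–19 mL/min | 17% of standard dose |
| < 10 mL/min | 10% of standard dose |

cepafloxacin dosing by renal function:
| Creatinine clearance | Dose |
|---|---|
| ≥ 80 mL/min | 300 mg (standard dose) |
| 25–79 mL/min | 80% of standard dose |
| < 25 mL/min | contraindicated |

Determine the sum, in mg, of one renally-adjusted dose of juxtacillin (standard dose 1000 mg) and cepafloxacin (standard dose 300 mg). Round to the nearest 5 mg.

CrCl = (140 − 35) × 105.8 / (72 × 3.47) = 11109.0 / 249.84 ≈ 44.5 mL/min
CrCl ≈ 44 mL/min.
juxtacillin: 35–74 mL/min → 75% of 1000 mg = 750 mg.
cepafloxacin: 25–79 mL/min → 80% of 300 mg = 240 mg.
Total = 750 + 240 = 990 mg.

990 mg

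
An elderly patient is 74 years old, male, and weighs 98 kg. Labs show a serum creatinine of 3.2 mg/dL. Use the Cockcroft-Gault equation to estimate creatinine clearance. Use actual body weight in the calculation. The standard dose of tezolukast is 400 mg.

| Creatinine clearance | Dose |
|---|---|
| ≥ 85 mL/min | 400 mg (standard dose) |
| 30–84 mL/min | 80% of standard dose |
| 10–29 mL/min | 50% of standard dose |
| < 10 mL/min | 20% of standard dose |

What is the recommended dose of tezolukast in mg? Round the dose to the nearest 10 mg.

CrCl = (140 − 74) × 98 / (72 × 3.2) = 6468.0 / 230.40 ≈ 28.1 mL/min
CrCl ≈ 28 mL/min → bracket 10–29 mL/min.
50% of 400 mg = 200 mg

200 mg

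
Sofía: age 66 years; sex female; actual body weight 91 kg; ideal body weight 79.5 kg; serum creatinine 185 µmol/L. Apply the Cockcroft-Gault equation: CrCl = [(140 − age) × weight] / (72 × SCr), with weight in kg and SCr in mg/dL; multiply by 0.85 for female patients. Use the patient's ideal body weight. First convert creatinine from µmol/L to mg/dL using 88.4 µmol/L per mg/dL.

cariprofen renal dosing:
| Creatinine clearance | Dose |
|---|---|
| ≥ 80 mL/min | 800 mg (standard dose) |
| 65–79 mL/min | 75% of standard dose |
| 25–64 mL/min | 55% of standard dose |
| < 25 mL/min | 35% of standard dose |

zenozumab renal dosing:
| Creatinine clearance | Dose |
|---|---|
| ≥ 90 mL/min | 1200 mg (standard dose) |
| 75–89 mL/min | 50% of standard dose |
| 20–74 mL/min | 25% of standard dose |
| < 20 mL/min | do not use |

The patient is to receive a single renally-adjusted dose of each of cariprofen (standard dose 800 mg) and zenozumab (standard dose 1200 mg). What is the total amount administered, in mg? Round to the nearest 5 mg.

SCr = 185 / 88.4 = 2.093 mg/dL
CrCl = (140 − 66) × 79.5 / (72 × 2.093) × 0.85 = 5883.0 / 150.70 × 0.85 ≈ 33.2 mL/min
CrCl ≈ 33 mL/min.
cariprofen: 25–64 mL/min → 55% of 800 mg = 440 mg.
zenozumab: 20–74 mL/min → 25% of 1200 mg = 300 mg.
Total = 440 + 300 = 740 mg.

740 mg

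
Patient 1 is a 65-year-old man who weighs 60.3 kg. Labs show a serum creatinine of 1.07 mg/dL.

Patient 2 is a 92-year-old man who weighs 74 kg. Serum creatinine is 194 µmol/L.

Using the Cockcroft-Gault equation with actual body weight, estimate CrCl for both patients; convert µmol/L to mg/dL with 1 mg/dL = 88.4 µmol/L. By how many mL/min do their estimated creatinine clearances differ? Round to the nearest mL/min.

36 mL/min

Patient 1: CrCl = (140 − 65) × 60.3 / (72 × 1.07) = 4522.5 / 77.04 ≈ 58.7 mL/min
Patient 2: SCr = 194 / 88.4 = 2.195 mg/dL
Patient 2: CrCl = (140 − 92) × 74 / (72 × 2.195) = 3552.0 / 158.04 ≈ 22.5 mL/min
|58.7 − 22.5| = 36.2 mL/min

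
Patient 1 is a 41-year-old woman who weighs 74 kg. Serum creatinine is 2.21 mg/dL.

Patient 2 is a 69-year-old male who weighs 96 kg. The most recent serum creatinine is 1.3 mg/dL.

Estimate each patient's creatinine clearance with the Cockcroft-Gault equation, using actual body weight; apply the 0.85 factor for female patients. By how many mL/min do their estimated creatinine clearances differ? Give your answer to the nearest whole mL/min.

Patient 1: CrCl = (140 − 41) × 74 / (72 × 2.21) × 0.85 = 7326.0 / 159.12 × 0.85 ≈ 39.1 mL/min
Patient 2: CrCl = (140 − 69) × 96 / (72 × 1.3) = 6816.0 / 93.60 ≈ 72.8 mL/min
|39.1 − 72.8| = 33.7 mL/min

34 mL/min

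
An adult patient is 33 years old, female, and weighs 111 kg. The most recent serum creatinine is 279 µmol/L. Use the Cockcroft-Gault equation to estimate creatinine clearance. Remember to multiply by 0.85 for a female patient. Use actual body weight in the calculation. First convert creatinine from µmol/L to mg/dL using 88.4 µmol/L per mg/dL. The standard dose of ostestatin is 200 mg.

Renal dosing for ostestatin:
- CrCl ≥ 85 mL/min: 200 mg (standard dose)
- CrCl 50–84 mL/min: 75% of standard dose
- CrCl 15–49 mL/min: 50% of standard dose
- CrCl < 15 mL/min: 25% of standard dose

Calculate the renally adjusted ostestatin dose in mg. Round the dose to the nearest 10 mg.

100 mg

SCr = 279 / 88.4 = 3.156 mg/dL
CrCl = (140 − 33) × 111 / (72 × 3.156) × 0.85 = 11877.0 / 227.23 × 0.85 ≈ 44.4 mL/min
CrCl ≈ 44 mL/min → bracket 15–49 mL/min.
50% of 200 mg = 100 mg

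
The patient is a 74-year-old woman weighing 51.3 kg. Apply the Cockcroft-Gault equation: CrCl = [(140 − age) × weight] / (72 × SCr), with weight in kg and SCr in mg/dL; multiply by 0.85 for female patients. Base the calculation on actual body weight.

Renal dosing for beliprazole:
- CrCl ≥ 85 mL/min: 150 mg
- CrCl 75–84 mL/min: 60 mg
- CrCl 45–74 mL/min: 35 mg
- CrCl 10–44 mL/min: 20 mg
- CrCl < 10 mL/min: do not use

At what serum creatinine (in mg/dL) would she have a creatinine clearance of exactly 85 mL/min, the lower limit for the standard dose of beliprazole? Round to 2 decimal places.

Standard dose requires CrCl ≥ 85 mL/min.
Set (140 − 74) × 51.3 × 0.85 / (72 × SCr) = 85
SCr = (140 − 74) × 51.3 × 0.85 / (72 × 85) = 0.470 mg/dL

0.47 mg/dL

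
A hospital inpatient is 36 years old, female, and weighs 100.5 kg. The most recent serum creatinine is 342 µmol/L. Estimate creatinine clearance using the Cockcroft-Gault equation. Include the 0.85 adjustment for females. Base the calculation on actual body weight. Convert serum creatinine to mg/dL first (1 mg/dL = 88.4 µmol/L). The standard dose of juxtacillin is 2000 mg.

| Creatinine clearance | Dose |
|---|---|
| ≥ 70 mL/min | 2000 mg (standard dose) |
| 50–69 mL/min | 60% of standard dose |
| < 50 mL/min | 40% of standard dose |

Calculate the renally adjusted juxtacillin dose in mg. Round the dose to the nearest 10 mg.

800 mg

SCr = 342 / 88.4 = 3.869 mg/dL
CrCl = (140 − 36) × 100.5 / (72 × 3.869) × 0.85 = 10452.0 / 278.57 × 0.85 ≈ 31.9 mL/min
CrCl ≈ 32 mL/min → bracket < 50 mL/min.
40% of 2000 mg = 800 mg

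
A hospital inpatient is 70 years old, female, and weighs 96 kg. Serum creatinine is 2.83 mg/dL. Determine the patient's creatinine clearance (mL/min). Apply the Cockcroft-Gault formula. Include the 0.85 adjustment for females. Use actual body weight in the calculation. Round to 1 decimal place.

CrCl = (140 − 70) × 96 / (72 × 2.83) × 0.85 = 6720.0 / 203.76 × 0.85 ≈ 28.0 mL/min

28.0 mL/min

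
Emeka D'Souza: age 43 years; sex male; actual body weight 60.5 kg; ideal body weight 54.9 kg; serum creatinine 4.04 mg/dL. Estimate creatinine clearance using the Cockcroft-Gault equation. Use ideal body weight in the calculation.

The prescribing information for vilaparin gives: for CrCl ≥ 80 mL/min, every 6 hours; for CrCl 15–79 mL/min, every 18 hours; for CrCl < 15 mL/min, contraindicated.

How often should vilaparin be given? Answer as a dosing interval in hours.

every 18 hours

CrCl = (140 − 43) × 54.9 / (72 × 4.04) = 5325.3 / 290.88 ≈ 18.3 mL/min
CrCl ≈ 18 mL/min → bracket 15–79 mL/min → every 18 hours.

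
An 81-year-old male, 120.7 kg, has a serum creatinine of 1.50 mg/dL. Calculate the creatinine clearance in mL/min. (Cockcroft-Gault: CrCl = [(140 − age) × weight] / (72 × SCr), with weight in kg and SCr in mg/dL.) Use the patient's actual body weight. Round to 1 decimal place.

CrCl = (140 − 81) × 120.7 / (72 × 1.5) = 7121.3 / 108.00 ≈ 65.9 mL/min

65.9 mL/min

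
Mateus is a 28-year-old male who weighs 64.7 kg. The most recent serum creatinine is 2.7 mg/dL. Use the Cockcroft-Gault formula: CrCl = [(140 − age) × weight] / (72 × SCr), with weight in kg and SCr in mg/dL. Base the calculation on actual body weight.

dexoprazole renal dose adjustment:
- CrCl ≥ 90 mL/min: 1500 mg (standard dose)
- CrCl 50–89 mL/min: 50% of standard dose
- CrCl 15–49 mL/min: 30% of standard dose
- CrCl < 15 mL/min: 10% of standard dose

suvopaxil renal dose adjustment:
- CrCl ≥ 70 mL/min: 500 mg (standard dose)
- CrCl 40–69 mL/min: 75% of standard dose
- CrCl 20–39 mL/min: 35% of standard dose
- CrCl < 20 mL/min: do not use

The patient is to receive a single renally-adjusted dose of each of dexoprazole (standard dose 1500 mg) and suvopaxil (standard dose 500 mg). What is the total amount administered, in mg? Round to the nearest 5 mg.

625 mg

CrCl = (140 − 28) × 64.7 / (72 × 2.7) = 7246.4 / 194.40 ≈ 37.3 mL/min
CrCl ≈ 37 mL/min.
dexoprazole: 15–49 mL/min → 30% of 1500 mg = 450 mg.
suvopaxil: 20–39 mL/min → 35% of 500 mg = 175 mg.
Total = 450 + 175 = 625 mg.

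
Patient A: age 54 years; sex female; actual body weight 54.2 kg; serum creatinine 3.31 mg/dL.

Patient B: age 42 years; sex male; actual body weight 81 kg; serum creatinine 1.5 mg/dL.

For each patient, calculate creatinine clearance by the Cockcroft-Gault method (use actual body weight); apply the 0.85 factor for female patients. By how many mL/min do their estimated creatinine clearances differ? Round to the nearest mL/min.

57 mL/min

Patient A: CrCl = (140 − 54) × 54.2 / (72 × 3.31) × 0.85 = 4661.2 / 238.32 × 0.85 ≈ 16.6 mL/min
Patient B: CrCl = (140 − 42) × 81 / (72 × 1.5) = 7938.0 / 108.00 ≈ 73.5 mL/min
|16.6 − 73.5| = 56.9 mL/min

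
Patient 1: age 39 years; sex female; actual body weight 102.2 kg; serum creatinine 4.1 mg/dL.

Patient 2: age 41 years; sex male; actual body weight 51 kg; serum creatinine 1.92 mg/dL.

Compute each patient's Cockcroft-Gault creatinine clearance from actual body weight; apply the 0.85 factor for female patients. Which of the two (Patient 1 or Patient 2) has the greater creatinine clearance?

Patient 1: CrCl = (140 − 39) × 102.2 / (72 × 4.1) × 0.85 = 10322.2 / 295.20 × 0.85 ≈ 29.7 mL/min
Patient 2: CrCl = (140 − 41) × 51 / (72 × 1.92) = 5049.0 / 138.24 ≈ 36.5 mL/min
29.7 vs 36.5 mL/min → Patient 2 is higher.

Patient 2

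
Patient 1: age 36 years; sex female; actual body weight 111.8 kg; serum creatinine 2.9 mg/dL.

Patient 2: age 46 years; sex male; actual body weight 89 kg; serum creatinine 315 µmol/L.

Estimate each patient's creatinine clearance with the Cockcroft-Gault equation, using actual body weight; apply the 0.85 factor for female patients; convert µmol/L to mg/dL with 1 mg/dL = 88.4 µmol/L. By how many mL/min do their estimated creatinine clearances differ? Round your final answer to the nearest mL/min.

15 mL/min

Patient 1: CrCl = (140 − 36) × 111.8 / (72 × 2.9) × 0.85 = 11627.2 / 208.80 × 0.85 ≈ 47.3 mL/min
Patient 2: SCr = 315 / 88.4 = 3.563 mg/dL
Patient 2: CrCl = (140 − 46) × 89 / (72 × 3.563) = 8366.0 / 256.54 ≈ 32.6 mL/min
|47.3 − 32.6| = 14.7 mL/min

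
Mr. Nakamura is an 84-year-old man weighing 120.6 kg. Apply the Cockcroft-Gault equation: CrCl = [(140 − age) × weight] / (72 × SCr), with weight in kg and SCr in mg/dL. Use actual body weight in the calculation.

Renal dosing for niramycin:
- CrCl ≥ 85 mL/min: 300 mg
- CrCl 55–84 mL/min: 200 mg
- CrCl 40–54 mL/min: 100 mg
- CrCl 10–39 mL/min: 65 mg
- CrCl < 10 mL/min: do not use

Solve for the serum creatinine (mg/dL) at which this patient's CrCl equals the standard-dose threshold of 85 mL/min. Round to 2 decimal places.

Standard dose requires CrCl ≥ 85 mL/min.
Set (140 − 84) × 120.6 / (72 × SCr) = 85
SCr = (140 − 84) × 120.6 / (72 × 85) = 1.104 mg/dL

1.10 mg/dL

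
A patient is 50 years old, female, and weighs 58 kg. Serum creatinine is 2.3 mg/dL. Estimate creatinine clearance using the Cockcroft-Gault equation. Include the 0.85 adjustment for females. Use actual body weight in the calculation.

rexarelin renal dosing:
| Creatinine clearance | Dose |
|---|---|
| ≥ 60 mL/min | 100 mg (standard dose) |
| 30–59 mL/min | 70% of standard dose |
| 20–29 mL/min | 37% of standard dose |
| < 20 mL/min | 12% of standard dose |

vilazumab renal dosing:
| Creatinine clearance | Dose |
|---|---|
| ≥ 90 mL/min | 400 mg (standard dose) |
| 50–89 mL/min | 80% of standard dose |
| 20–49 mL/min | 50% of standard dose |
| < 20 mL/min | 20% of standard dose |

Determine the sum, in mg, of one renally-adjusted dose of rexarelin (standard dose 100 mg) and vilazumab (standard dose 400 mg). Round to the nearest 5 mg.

CrCl = (140 − 50) × 58 / (72 × 2.3) × 0.85 = 5220.0 / 165.60 × 0.85 ≈ 26.8 mL/min
CrCl ≈ 27 mL/min.
rexarelin: 20–29 mL/min → 37% of 100 mg = 37 mg.
vilazumab: 20–49 mL/min → 50% of 400 mg = 200 mg.
Total = 37 + 200 = 237 mg.

235 mg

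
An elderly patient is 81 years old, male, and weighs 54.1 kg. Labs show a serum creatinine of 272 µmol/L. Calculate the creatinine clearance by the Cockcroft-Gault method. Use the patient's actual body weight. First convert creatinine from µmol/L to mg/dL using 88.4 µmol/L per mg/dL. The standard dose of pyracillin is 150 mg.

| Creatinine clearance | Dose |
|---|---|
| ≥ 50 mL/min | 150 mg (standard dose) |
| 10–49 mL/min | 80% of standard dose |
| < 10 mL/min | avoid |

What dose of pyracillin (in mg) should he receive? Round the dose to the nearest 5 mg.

120 mg

SCr = 272 / 88.4 = 3.077 mg/dL
CrCl = (140 − 81) × 54.1 / (72 × 3.077) = 3191.9 / 221.54 ≈ 14.4 mL/min
CrCl ≈ 14 mL/min → bracket 10–49 mL/min.
80% of 150 mg = 120 mg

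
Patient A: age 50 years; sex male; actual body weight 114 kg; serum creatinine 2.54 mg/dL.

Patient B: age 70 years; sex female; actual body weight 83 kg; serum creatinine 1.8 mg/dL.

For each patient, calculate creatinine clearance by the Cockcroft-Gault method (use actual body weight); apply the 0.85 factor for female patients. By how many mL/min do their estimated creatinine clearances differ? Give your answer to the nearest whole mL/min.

Patient A: CrCl = (140 − 50) × 114 / (72 × 2.54) = 10260.0 / 182.88 ≈ 56.1 mL/min
Patient B: CrCl = (140 − 70) × 83 / (72 × 1.8) × 0.85 = 5810.0 / 129.60 × 0.85 ≈ 38.1 mL/min
|56.1 − 38.1| = 18.0 mL/min

18 mL/min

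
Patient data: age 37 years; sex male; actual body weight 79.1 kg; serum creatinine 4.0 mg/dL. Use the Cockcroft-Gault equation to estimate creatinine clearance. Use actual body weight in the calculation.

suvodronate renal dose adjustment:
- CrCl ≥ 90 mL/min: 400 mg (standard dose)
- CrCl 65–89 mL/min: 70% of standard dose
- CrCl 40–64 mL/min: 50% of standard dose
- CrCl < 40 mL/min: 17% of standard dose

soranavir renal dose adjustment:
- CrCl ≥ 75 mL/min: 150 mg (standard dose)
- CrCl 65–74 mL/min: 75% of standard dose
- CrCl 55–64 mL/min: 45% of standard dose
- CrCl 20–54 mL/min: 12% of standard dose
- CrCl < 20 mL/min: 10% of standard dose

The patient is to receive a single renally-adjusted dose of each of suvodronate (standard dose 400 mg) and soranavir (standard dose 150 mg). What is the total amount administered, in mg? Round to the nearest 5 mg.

85 mg

CrCl = (140 − 37) × 79.1 / (72 × 4) = 8147.3 / 288.00 ≈ 28.3 mL/min
CrCl ≈ 28 mL/min.
suvodronate: < 40 mL/min → 17% of 400 mg = 68 mg.
soranavir: 20–54 mL/min → 12% of 150 mg = 18 mg.
Total = 68 + 18 = 86 mg.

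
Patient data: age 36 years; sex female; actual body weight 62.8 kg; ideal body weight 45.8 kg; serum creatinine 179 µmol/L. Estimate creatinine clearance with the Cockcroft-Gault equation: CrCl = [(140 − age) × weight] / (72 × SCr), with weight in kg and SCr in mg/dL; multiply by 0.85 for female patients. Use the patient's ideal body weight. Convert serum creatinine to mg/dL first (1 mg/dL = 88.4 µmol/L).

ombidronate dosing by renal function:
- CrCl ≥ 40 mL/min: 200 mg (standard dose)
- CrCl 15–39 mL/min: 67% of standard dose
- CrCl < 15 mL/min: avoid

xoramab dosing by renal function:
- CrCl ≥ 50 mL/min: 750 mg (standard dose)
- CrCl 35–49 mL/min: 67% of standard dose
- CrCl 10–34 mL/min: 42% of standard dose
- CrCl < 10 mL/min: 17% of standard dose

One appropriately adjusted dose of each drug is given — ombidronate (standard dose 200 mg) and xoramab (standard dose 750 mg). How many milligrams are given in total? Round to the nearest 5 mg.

450 mg

SCr = 179 / 88.4 = 2.025 mg/dL
CrCl = (140 − 36) × 45.8 / (72 × 2.025) × 0.85 = 4763.2 / 145.80 × 0.85 ≈ 27.8 mL/min
CrCl ≈ 28 mL/min.
ombidronate: 15–39 mL/min → 67% of 200 mg = 134 mg.
xoramab: 10–34 mL/min → 42% of 750 mg = 315 mg.
Total = 134 + 315 = 449 mg.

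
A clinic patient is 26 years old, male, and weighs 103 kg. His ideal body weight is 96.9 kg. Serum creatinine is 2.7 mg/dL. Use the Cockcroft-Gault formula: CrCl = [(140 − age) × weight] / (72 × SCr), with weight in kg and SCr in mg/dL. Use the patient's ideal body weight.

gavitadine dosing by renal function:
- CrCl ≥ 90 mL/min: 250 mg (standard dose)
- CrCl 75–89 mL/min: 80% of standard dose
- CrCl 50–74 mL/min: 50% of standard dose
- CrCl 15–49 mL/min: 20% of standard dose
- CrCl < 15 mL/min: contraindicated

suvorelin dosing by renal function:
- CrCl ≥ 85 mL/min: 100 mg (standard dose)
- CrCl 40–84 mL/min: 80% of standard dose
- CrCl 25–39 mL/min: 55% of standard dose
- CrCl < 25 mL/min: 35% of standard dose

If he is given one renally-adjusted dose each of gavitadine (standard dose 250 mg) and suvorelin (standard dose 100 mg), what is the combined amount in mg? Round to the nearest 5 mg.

CrCl = (140 − 26) × 96.9 / (72 × 2.7) = 11046.6 / 194.40 ≈ 56.8 mL/min
CrCl ≈ 57 mL/min.
gavitadine: 50–74 mL/min → 50% of 250 mg = 125 mg.
suvorelin: 40–84 mL/min → 80% of 100 mg = 80 mg.
Total = 125 + 80 = 205 mg.

205 mg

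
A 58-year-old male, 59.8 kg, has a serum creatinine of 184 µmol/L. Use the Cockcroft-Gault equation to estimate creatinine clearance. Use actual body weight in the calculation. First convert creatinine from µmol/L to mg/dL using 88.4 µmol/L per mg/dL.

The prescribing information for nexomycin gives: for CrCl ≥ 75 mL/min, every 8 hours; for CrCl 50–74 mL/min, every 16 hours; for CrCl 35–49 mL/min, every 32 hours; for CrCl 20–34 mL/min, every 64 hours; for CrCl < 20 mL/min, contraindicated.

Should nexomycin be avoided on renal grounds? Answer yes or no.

no

SCr = 184 / 88.4 = 2.081 mg/dL
CrCl = (140 − 58) × 59.8 / (72 × 2.081) = 4903.6 / 149.83 ≈ 32.7 mL/min
CrCl ≈ 33 mL/min, which is ≥ 20 mL/min.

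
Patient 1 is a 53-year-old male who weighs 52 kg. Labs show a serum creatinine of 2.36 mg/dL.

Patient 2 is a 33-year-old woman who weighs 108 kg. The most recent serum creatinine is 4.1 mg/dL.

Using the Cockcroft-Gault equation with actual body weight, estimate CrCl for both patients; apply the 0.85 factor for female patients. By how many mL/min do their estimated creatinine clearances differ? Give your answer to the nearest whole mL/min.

Patient 1: CrCl = (140 − 53) × 52 / (72 × 2.36) = 4524.0 / 169.92 ≈ 26.6 mL/min
Patient 2: CrCl = (140 − 33) × 108 / (72 × 4.1) × 0.85 = 11556.0 / 295.20 × 0.85 ≈ 33.3 mL/min
|26.6 − 33.3| = 6.7 mL/min

7 mL/min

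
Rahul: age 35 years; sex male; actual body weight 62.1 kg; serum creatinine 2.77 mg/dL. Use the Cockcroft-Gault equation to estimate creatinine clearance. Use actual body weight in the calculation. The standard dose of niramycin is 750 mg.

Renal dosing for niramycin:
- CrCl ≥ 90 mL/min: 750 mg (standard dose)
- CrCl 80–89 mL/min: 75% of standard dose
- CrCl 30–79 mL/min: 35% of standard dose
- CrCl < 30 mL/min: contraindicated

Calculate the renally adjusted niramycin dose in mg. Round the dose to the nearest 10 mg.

260 mg

CrCl = (140 − 35) × 62.1 / (72 × 2.77) = 6520.5 / 199.44 ≈ 32.7 mL/min
CrCl ≈ 33 mL/min → bracket 30–79 mL/min.
35% of 750 mg = 262.5 mg → 260 mg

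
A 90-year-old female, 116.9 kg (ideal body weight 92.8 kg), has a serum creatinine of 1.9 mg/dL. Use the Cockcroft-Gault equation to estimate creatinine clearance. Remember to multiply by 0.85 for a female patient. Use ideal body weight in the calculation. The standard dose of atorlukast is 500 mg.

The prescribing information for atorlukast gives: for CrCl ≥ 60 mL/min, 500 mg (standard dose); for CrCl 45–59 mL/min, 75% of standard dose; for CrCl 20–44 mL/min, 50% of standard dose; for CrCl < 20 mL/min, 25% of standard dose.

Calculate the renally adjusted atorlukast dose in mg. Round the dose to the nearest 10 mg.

250 mg

CrCl = (140 − 90) × 92.8 / (72 × 1.9) × 0.85 = 4640.0 / 136.80 × 0.85 ≈ 28.8 mL/min
CrCl ≈ 29 mL/min → bracket 20–44 mL/min.
50% of 500 mg = 250 mg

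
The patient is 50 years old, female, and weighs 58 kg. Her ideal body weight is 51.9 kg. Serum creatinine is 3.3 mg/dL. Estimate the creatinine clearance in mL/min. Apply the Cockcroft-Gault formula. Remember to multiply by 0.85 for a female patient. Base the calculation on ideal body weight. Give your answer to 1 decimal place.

CrCl = (140 − 50) × 51.9 / (72 × 3.3) × 0.85 = 4671.0 / 237.60 × 0.85 ≈ 16.7 mL/min

16.7 mL/min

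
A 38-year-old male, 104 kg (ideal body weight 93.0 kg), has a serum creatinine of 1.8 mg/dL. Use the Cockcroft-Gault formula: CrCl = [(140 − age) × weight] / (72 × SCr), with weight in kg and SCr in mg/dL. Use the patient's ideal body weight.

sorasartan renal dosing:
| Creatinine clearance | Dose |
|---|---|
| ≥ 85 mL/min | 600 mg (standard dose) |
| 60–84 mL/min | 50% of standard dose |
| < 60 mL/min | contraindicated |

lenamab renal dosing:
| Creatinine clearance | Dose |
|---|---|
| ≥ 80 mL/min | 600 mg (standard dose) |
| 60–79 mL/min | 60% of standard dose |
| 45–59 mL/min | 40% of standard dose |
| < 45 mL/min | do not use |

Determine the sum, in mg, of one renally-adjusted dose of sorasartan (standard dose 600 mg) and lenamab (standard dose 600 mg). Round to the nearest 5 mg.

CrCl = (140 − 38) × 93 / (72 × 1.8) = 9486.0 / 129.60 ≈ 73.2 mL/min
CrCl ≈ 73 mL/min.
sorasartan: 60–84 mL/min → 50% of 600 mg = 300 mg.
lenamab: 60–79 mL/min → 60% of 600 mg = 360 mg.
Total = 300 + 360 = 660 mg.

660 mg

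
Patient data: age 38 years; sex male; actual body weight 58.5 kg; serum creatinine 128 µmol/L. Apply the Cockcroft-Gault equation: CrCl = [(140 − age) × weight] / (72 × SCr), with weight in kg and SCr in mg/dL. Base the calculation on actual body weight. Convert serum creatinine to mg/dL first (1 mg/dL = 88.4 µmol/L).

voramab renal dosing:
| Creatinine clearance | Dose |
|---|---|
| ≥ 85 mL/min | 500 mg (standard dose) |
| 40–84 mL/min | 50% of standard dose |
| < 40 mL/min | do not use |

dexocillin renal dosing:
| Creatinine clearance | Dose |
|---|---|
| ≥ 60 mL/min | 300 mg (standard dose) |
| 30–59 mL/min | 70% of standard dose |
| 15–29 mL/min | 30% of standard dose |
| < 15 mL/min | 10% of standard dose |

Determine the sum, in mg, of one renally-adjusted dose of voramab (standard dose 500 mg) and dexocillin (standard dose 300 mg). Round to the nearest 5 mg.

460 mg

SCr = 128 / 88.4 = 1.448 mg/dL
CrCl = (140 − 38) × 58.5 / (72 × 1.448) = 5967.0 / 104.26 ≈ 57.2 mL/min
CrCl ≈ 57 mL/min.
voramab: 40–84 mL/min → 50% of 500 mg = 250 mg.
dexocillin: 30–59 mL/min → 70% of 300 mg = 210 mg.
Total = 250 + 210 = 460 mg.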